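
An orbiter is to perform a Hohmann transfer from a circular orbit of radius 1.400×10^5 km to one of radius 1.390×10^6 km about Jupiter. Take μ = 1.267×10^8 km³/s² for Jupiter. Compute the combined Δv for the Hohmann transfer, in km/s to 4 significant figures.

The Hohmann ellipse has a_t = (r₁ + r₂)/2 = 7.650×10^5 km.
At r₁ the circular-orbit speed is v₁ = √(μ/r₁) = 30.08 km/s.
Transfer-orbit speed at r₁ (vis-viva): v_p = √[μ(2/r₁ − 1/a_t)] = 40.55 km/s.
First burn Δv₁ = |v_p − v₁| = 10.47 km/s.
At r₂, v₂ = √(μ/r₂) = 9.547 km/s.
Transfer-orbit speed at r₂: v_a = √[μ(2/r₂ − 1/a_t)] = 4.084 km/s.
Second burn Δv₂ = |v₂ − v_a| = 5.463 km/s.
Total Δv = Δv₁ + Δv₂ = 15.93 km/s.

Δv = 15.93 km/s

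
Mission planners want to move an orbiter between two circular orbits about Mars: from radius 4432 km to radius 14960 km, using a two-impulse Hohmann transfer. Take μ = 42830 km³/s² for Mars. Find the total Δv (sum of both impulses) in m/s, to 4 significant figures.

Δv = 1301 m/s

Transfer-ellipse semi-major axis a_t = (r₁ + r₂)/2 = (4432 + 14960)/2 = 9696 km.
Circular speed at r₁: v₁ = √(μ/r₁) = √(42830/4432) = 3.1087 km/s.
On the transfer ellipse at r₁, vis-viva equation gives v_p = √[μ(2/r₁ − 1/a_t)] = 3.8614 km/s.
First burn Δv₁ = |v_p − v₁| = 0.7527 km/s.
At r₂, v₂ = √(μ/r₂) = 1.69203 km/s.
Transfer-orbit speed at r₂: v_a = √[μ(2/r₂ − 1/a_t)] = 1.14396 km/s.
Second burn Δv₂ = |v₂ − v_a| = 0.5481 km/s.
Δv = Δv₁ + Δv₂ = 0.7527 + 0.5481 = 1.301 km/s.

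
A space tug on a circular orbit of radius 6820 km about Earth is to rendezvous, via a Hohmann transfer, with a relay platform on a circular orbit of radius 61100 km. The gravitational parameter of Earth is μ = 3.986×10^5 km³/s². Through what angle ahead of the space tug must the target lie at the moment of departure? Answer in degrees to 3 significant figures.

φ = 105°

The Hohmann ellipse has a_t = (r₁ + r₂)/2 = 33960 km.
The half-period of the transfer ellipse is t = π√(a_t³/μ) = 31141 s.
Target angular speed ω₂ = √(μ/r₂³) = 4.1803×10^-5 rad/s.
Angle swept by the target during transfer: ω₂·t = 1.3018 rad = 74.59°.
The space tug traverses 180° on the transfer ellipse, so the target must lead by 180° − 74.59° = 105°.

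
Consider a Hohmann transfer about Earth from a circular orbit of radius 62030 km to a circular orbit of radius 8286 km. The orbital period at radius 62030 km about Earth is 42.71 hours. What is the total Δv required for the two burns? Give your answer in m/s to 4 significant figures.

Δv = 3581 m/s

From Kepler's third law T² = 4π²r³/μ at r = 62030 km, T = 42.71 hours = 42.71 × 3600 s = 1.53756×10^5 s: μ = 4π²r³/T² = 3.98567×10^5 km³/s².
Transfer-ellipse semi-major axis a_t = (r₁ + r₂)/2 = (62030 + 8286)/2 = 35158 km.
Circular speed at r₁: v₁ = √(μ/r₁) = √(3.98567×10^5/62030) = 2.535 km/s.
Transfer-orbit speed at r₁ (vis-viva equation): v_a = √[μ(2/r₁ − 1/a_t)] = 1.231 km/s.
First burn Δv₁ = |v_a − v₁| = 1.304 km/s.
At r₂, v₂ = √(μ/r₂) = 6.9355 km/s.
Transfer-orbit speed at r₂: v_p = √[μ(2/r₂ − 1/a_t)] = 9.2123 km/s.
Second burn Δv₂ = |v₂ − v_p| = 2.277 km/s.
Δv = Δv₁ + Δv₂ = 1.304 + 2.277 = 3.581 km/s.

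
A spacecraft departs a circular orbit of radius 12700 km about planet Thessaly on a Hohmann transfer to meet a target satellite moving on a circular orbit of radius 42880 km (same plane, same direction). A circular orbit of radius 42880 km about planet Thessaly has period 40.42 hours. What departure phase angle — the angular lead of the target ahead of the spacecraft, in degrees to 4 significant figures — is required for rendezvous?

From Kepler's third law T² = 4π²r³/μ at r = 42880 km, T = 40.42 hours = 40.42 × 3600 s = 1.45512×10^5 s: μ = 4π²r³/T² = 1.47003×10^5 km³/s².
Transfer-ellipse semi-major axis a_t = (r₁ + r₂)/2 = (12700 + 42880)/2 = 27790 km.
Transfer time t = π√(a_t³/μ) = 37960 s.
Target angular speed ω₂ = √(μ/r₂³) = 4.318×10^-5 rad/s.
Angle swept by the target during transfer: ω₂·t = 1.639 rad = 93.91°.
Arrival is 180° from departure on the ellipse, so φ = 180° − 93.91° = 86.09°.

φ = 86.09°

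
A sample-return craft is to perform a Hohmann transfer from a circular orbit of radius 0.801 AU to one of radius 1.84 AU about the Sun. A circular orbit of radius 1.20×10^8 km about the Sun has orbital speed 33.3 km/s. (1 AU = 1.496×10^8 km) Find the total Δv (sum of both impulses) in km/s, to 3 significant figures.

From the circular-orbit relation v² = μ/r at r = 1.20×10^8 km: μ = v²r = (33.3)² × 1.20×10^8 = 1.33067×10^11 km³/s².
In km: r₁ = 0.801 × 1.496×10^8 = 1.198296×10^8 km; r₂ = 1.84 × 1.496×10^8 = 2.75264×10^8 km.
The Hohmann ellipse has a_t = (r₁ + r₂)/2 = 1.975468×10^8 km.
Circular speed at r₁: v₁ = √(μ/r₁) = √(1.33067×10^11/1.198296×10^8) = 33.32367 km/s.
On the transfer ellipse at r₁, vis-viva gives v_p = √[μ(2/r₁ − 1/a_t)] = 39.33621 km/s.
First burn Δv₁ = |v_p − v₁| = 6.013 km/s.
At r₂, v₂ = √(μ/r₂) = 21.987 km/s.
Transfer-orbit speed at r₂: v_a = √[μ(2/r₂ − 1/a_t)] = 17.124 km/s.
Second burn Δv₂ = |v₂ − v_a| = 4.863 km/s.
Δv = Δv₁ + Δv₂ = 6.013 + 4.863 = 10.88 km/s.

Δv = 10.9 km/s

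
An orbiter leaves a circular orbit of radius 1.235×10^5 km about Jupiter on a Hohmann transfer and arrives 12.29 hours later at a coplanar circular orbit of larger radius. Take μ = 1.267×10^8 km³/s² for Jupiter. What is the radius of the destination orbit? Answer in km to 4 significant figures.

Transfer time t = 12.29 hours = 44244 s, and t = π√(a_t³/μ).
So a_t = (μ t²/π²)^(1/3) = (1.267×10^8 × (44244)² / π²)^(1/3) = 2.9291×10^5 km.
Since a_t = (r₁ + r₂)/2, r₂ = 2a_t − r₁ = 2×2.9291×10^5 − 1.235×10^5 = 4.6232×10^5 km.

r₂ = 4.623×10^5 km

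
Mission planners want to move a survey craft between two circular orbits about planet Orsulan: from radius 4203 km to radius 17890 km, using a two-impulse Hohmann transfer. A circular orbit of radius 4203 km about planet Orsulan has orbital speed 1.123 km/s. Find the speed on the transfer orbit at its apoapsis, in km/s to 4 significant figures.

From the circular-orbit relation v² = μ/r at r = 4203 km: μ = v²r = (1.123)² × 4203 = 5300.53 km³/s².
Transfer-ellipse semi-major axis a_t = (r₁ + r₂)/2 = (4203 + 17890)/2 = 11046.5 km.
At apoapsis, r = 17890 km.
Vis-viva: v = √[μ(2/r − 1/a_t)] = √[5300.53 × (2/17890 − 1/11046.5)] = 0.3358 km/s.

v = 0.3358 km/s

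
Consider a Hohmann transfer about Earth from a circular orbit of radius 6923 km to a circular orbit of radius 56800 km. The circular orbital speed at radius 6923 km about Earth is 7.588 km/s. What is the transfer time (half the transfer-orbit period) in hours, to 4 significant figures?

From the circular-orbit relation v² = μ/r at r = 6923 km: μ = v²r = (7.588)² × 6923 = 3.98611×10^5 km³/s².
Transfer-ellipse semi-major axis a_t = (r₁ + r₂)/2 = (6923 + 56800)/2 = 31861.5 km.
Transfer time t = π√(a_t³/μ) = π√((31861.5)³ / 3.98611×10^5) = 28300 s.
Converting: 28300 s ÷ 3600 s/hour = 7.861 hours.

t = 7.861 hours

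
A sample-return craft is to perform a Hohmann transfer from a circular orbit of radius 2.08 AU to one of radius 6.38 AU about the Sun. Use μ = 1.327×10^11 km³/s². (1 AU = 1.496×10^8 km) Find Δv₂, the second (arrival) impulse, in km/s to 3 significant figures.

In km: r₁ = 2.08 × 1.496×10^8 = 3.11168×10^8 km; r₂ = 6.38 × 1.496×10^8 = 9.54448×10^8 km.
Transfer-ellipse semi-major axis a_t = (r₁ + r₂)/2 = (3.11168×10^8 + 9.54448×10^8)/2 = 6.32808×10^8 km.
On the circular orbit at r = 9.54448×10^8 km, v_c = √(μ/r) = 11.791 km/s.
Transfer-orbit speed at the same r (vis-viva, a = a_t): v_t = √[μ(2/r − 1/a_t)] = 8.2684 km/s.
Δv₂ = |v_t − v_c| = |8.2684 − 11.791| = 3.523 km/s.

Δv₂ = 3.52 km/s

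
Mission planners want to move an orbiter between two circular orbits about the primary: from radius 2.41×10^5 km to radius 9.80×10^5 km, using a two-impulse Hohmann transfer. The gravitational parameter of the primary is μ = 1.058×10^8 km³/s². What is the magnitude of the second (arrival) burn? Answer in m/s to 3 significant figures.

Δv₂ = 3860 m/s

Transfer-ellipse semi-major axis a_t = (r₁ + r₂)/2 = (2.410×10^5 + 9.800×10^5)/2 = 6.105×10^5 km.
On the circular orbit at r = 9.800×10^5 km, v_c = √(μ/r) = 10.39 km/s.
Vis-viva on the transfer ellipse at r = 9.800×10^5 km gives v_t = √[μ(2/r − 1/a_t)] = 6.528 km/s.
Δv₂ = |v_t − v_c| = |6.528 − 10.39| = 3.862 km/s.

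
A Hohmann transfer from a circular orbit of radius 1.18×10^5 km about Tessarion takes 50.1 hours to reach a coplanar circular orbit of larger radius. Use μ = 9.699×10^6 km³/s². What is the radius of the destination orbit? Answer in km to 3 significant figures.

r₂ = 5.17×10^5 km

Transfer time t = 50.1 hours = 1.8036×10^5 s, and t = π√(a_t³/μ).
So a_t = (μ t²/π²)^(1/3) = (9.699×10^6 × (1.8036×10^5)² / π²)^(1/3) = 3.1737×10^5 km.
Since a_t = (r₁ + r₂)/2, r₂ = 2a_t − r₁ = 2×3.1737×10^5 − 1.180×10^5 = 5.1674×10^5 km.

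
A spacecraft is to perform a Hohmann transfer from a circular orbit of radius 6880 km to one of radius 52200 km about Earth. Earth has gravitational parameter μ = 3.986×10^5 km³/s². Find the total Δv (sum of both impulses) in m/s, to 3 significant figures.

Δv = 3940 m/s

Transfer-ellipse semi-major axis a_t = (r₁ + r₂)/2 = (6880 + 52200)/2 = 29540 km.
At r₁ the circular-orbit speed is v₁ = √(μ/r₁) = 7.611573 km/s.
On the transfer ellipse at r₁, v² = μ(2/r − 1/a) gives v_p = √[μ(2/r₁ − 1/a_t)] = 10.11823 km/s.
First burn Δv₁ = |v_p − v₁| = 2.5067 km/s.
Circular speed at r₂: v₂ = √(μ/r₂) = 2.7633 km/s.
Transfer-orbit speed at r₂: v_a = √[μ(2/r₂ − 1/a_t)] = 1.3336 km/s.
Second burn Δv₂ = |v₂ − v_a| = 1.4297 km/s.
Δv = Δv₁ + Δv₂ = 2.5067 + 1.4297 = 3.936 km/s.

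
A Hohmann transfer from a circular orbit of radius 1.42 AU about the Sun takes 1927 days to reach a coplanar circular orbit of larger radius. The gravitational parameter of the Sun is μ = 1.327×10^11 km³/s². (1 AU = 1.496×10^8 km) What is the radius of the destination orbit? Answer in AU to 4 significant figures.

In km: r₁ = 1.42 × 1.496×10^8 = 2.12432×10^8 km.
Transfer time t = 1927 days = 1.664928×10^8 s, and t = π√(a_t³/μ).
So a_t = (μ t²/π²)^(1/3) = (1.327×10^11 × (1.664928×10^8)² / π²)^(1/3) = 7.1965×10^8 km.
Since a_t = (r₁ + r₂)/2, r₂ = 2a_t − r₁ = 2×7.1965×10^8 − 2.12432×10^8 = 1.226868×10^9 km.
In AU: r₂ = 1.226868×10^9 / 1.496×10^8 = 8.201 AU.

r₂ = 8.201 AU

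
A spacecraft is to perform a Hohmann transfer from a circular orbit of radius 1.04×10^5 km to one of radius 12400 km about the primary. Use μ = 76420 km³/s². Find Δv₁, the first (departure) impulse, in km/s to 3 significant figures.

Δv₁ = 0.462 km/s

The Hohmann ellipse has a_t = (r₁ + r₂)/2 = 58200 km.
On the circular orbit at r = 1.040×10^5 km, v_c = √(μ/r) = 0.8572 km/s.
Transfer-orbit speed at the same r (vis-viva, a = a_t): v_t = √[μ(2/r − 1/a_t)] = 0.3957 km/s.
Δv₁ = |v_t − v_c| = |0.3957 − 0.8572| = 0.4615 km/s.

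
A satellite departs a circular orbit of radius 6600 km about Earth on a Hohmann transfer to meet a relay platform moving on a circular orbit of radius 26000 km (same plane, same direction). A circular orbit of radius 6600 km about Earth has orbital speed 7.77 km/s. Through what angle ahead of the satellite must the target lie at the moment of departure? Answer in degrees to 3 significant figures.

From the circular-orbit relation v² = μ/r at r = 6600 km: μ = v²r = (7.77)² × 6600 = 3.98461×10^5 km³/s².
Transfer-ellipse semi-major axis a_t = (r₁ + r₂)/2 = (6600 + 26000)/2 = 16300 km.
Transfer time t = π√(a_t³/μ) = 10357 s.
The target's mean motion on its circular orbit is ω₂ = √(μ/r₂³) = 1.5057×10^-4 rad/s.
Angle swept by the target during transfer: ω₂·t = 1.55945 rad = 89.3499°.
The satellite traverses 180° on the transfer ellipse, so the target must lead by 180° − 89.3499° = 90.7°.

φ = 90.7°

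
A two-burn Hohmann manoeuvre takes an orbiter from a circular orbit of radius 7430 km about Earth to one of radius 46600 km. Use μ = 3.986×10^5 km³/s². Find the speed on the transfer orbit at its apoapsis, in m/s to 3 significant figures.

Semi-major axis of the transfer orbit: a_t = (7430 + 46600)/2 = 27015 km.
The apoapsis of the transfer ellipse is at r = 46600 km.
Vis-viva: v = √[μ(2/r − 1/a_t)] = √[3.986×10^5 × (2/46600 − 1/27015)] = 1.534 km/s.

v = 1530 m/s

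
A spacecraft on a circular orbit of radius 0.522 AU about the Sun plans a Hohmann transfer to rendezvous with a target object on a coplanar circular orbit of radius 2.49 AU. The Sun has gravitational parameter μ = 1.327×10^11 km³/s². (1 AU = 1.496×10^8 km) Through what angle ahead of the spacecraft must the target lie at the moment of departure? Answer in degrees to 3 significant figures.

In km: r₁ = 0.522 × 1.496×10^8 = 7.80912×10^7 km; r₂ = 2.49 × 1.496×10^8 = 3.72504×10^8 km.
Transfer-ellipse semi-major axis a_t = (r₁ + r₂)/2 = (7.80912×10^7 + 3.72504×10^8)/2 = 2.252976×10^8 km.
The half-period of the transfer ellipse is t = π√(a_t³/μ) = 2.9164×10^7 s.
The target's mean motion on its circular orbit is ω₂ = √(μ/r₂³) = 5.0669×10^-8 rad/s.
Angle swept by the target during transfer: ω₂·t = 1.4777 rad = 84.67°.
The spacecraft traverses 180° on the transfer ellipse, so the target must lead by 180° − 84.67° = 95.3°.

φ = 95.3°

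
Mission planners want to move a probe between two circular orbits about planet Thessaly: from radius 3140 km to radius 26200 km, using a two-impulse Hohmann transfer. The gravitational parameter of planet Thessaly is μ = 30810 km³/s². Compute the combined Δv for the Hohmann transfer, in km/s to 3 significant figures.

Semi-major axis of the transfer orbit: a_t = (3140 + 26200)/2 = 14670 km.
Circular speed at r₁: v₁ = √(μ/r₁) = √(30810/3140) = 3.13243 km/s.
Transfer-orbit speed at r₁ (vis-viva equation): v_p = √[μ(2/r₁ − 1/a_t)] = 4.18617 km/s.
First burn Δv₁ = |v_p − v₁| = 1.0537 km/s.
At r₂, v₂ = √(μ/r₂) = 1.08441 km/s.
Transfer-orbit speed at r₂: v_a = √[μ(2/r₂ − 1/a_t)] = 0.501701 km/s.
Second burn Δv₂ = |v₂ − v_a| = 0.58271 km/s.
Total Δv = Δv₁ + Δv₂ = 1.636 km/s.

Δv = 1.64 km/s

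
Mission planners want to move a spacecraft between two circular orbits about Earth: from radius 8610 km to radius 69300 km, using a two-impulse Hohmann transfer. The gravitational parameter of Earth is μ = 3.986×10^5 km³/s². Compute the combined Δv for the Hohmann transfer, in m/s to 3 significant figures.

Δv = 3540 m/s

Semi-major axis of the transfer orbit: a_t = (8610 + 69300)/2 = 38955 km.
Circular speed at r₁: v₁ = √(μ/r₁) = √(3.986×10^5/8610) = 6.804 km/s.
On the transfer ellipse at r₁, v² = μ(2/r − 1/a) gives v_p = √[μ(2/r₁ − 1/a_t)] = 9.075 km/s.
First burn Δv₁ = |v_p − v₁| = 2.271 km/s.
Circular speed at r₂: v₂ = √(μ/r₂) = 2.3983 km/s.
Transfer-orbit speed at r₂: v_a = √[μ(2/r₂ − 1/a_t)] = 1.1275 km/s.
Second burn Δv₂ = |v₂ − v_a| = 1.271 km/s.
Δv = Δv₁ + Δv₂ = 2.271 + 1.271 = 3.542 km/s.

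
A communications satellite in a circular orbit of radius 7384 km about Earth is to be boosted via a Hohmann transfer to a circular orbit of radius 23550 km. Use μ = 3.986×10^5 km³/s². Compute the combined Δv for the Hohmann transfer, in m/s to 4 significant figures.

Semi-major axis of the transfer orbit: a_t = (7384 + 23550)/2 = 15467 km.
Circular speed at r₁: v₁ = √(μ/r₁) = √(3.986×10^5/7384) = 7.347 km/s.
Transfer-orbit speed at r₁ (vis-viva equation): v_p = √[μ(2/r₁ − 1/a_t)] = 9.066 km/s.
First burn Δv₁ = |v_p − v₁| = 1.719 km/s.
Circular speed at r₂: v₂ = √(μ/r₂) = 4.114 km/s.
Transfer-orbit speed at r₂: v_a = √[μ(2/r₂ − 1/a_t)] = 2.843 km/s.
Second burn Δv₂ = |v₂ − v_a| = 1.271 km/s.
Δv = Δv₁ + Δv₂ = 1.719 + 1.271 = 2.990 km/s.

Δv = 2990 m/s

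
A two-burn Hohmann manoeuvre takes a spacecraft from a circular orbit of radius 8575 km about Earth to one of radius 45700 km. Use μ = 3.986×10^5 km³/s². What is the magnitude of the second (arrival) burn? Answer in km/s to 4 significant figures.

Transfer-ellipse semi-major axis a_t = (r₁ + r₂)/2 = (8575 + 45700)/2 = 27137.5 km.
Circular speed at r = 45700 km: v_c = √(μ/r) = 2.953 km/s.
Transfer-orbit speed at the same r (vis-viva, a = a_t): v_t = √[μ(2/r − 1/a_t)] = 1.660 km/s.
Δv₂ = |v_t − v_c| = |1.660 − 2.953| = 1.293 km/s.

Δv₂ = 1.293 km/s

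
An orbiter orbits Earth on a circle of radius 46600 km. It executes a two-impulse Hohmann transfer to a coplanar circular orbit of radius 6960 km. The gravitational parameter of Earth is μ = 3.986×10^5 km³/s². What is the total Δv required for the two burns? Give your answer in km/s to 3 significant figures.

Semi-major axis of the transfer orbit: a_t = (46600 + 6960)/2 = 26780 km.
Circular speed at r₁: v₁ = √(μ/r₁) = √(3.986×10^5/46600) = 2.925 km/s.
Transfer-orbit speed at r₁ (vis-viva): v_a = √[μ(2/r₁ − 1/a_t)] = 1.491 km/s.
First burn Δv₁ = |v_a − v₁| = 1.434 km/s.
At r₂, v₂ = √(μ/r₂) = 7.568 km/s.
Transfer-orbit speed at r₂: v_p = √[μ(2/r₂ − 1/a_t)] = 9.983 km/s.
Second burn Δv₂ = |v₂ − v_p| = 2.415 km/s.
Δv = Δv₁ + Δv₂ = 1.434 + 2.415 = 3.849 km/s.

Δv = 3.85 km/s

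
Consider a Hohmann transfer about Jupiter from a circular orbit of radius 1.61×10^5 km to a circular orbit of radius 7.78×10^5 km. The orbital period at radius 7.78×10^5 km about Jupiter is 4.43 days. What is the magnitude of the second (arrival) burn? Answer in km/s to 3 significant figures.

From Kepler's third law T² = 4π²r³/μ at r = 7.78×10^5 km, T = 4.43 days = 4.43 × 86400 s = 3.82752×10^5 s: μ = 4π²r³/T² = 1.26901×10^8 km³/s².
Transfer-ellipse semi-major axis a_t = (r₁ + r₂)/2 = (1.610×10^5 + 7.780×10^5)/2 = 4.695×10^5 km.
Circular speed at r = 7.780×10^5 km: v_c = √(μ/r) = 12.772 km/s.
Transfer-orbit speed at the same r (vis-viva, a = a_t): v_t = √[μ(2/r − 1/a_t)] = 7.4789 km/s.
Δv₂ = |v_t − v_c| = |7.4789 − 12.772| = 5.293 km/s.

Δv₂ = 5.29 km/s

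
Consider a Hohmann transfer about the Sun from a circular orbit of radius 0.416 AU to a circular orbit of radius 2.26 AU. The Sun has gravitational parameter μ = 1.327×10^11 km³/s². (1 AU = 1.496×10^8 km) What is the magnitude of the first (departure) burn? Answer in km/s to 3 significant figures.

In km: r₁ = 0.416 × 1.496×10^8 = 6.22336×10^7 km; r₂ = 2.26 × 1.496×10^8 = 3.38096×10^8 km.
Semi-major axis of the transfer orbit: a_t = (6.22336×10^7 + 3.38096×10^8)/2 = 2.001648×10^8 km.
On the circular orbit at r = 6.22336×10^7 km, v_c = √(μ/r) = 46.177 km/s.
Transfer-orbit speed at the same r (vis-viva, a = a_t): v_t = √[μ(2/r − 1/a_t)] = 60.014 km/s.
Δv₁ = |v_t − v_c| = |60.014 − 46.177| = 13.84 km/s.

Δv₁ = 13.8 km/s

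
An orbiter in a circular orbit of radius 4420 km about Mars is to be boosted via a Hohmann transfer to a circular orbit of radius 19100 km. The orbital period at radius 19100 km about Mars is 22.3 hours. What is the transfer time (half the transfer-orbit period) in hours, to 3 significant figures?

t = 5.39 hours

From Kepler's third law T² = 4π²r³/μ at r = 19100 km, T = 22.3 hours = 22.3 × 3600 s = 80280 s: μ = 4π²r³/T² = 42682.0 km³/s².
The Hohmann ellipse has a_t = (r₁ + r₂)/2 = 11760 km.
By Kepler's third law the transfer-orbit period is T = 2π√(a_t³/μ), so t = T/2 = 19390 s.
Converting: 19390 s ÷ 3600 s/hour = 5.39 hours.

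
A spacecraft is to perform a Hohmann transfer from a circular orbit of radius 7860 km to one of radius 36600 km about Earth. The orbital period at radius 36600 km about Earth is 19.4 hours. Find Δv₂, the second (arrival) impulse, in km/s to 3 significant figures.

From Kepler's third law T² = 4π²r³/μ at r = 36600 km, T = 19.4 hours = 19.4 × 3600 s = 69840 s: μ = 4π²r³/T² = 3.96821×10^5 km³/s².
Semi-major axis of the transfer orbit: a_t = (7860 + 36600)/2 = 22230 km.
On the circular orbit at r = 36600 km, v_c = √(μ/r) = 3.293 km/s.
Transfer-orbit speed at the same r (vis-viva, a = a_t): v_t = √[μ(2/r − 1/a_t)] = 1.958 km/s.
Δv₂ = |v_t − v_c| = |1.958 − 3.293| = 1.335 km/s.

Δv₂ = 1.33 km/s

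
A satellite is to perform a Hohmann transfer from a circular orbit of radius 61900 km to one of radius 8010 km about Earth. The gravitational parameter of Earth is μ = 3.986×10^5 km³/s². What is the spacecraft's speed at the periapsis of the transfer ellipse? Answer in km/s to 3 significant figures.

v = 9.39 km/s

The Hohmann ellipse has a_t = (r₁ + r₂)/2 = 34955 km.
At periapsis, r = 8010 km.
Applying v² = μ(2/r − 1/a_t): v = 9.387 km/s.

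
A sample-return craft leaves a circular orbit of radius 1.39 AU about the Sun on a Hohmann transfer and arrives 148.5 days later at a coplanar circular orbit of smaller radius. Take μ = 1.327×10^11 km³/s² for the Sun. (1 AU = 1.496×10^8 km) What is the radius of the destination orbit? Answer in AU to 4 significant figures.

r₂ = 0.3523 AU

In km: r₁ = 1.39 × 1.496×10^8 = 2.07944×10^8 km.
Transfer time t = 148.5 days = 1.28304×10^7 s, and t = π√(a_t³/μ).
So a_t = (μ t²/π²)^(1/3) = (1.327×10^11 × (1.28304×10^7)² / π²)^(1/3) = 1.30322×10^8 km.
Since a_t = (r₁ + r₂)/2, r₂ = 2a_t − r₁ = 2×1.30322×10^8 − 2.07944×10^8 = 5.270×10^7 km.
In AU: r₂ = 5.270×10^7 / 1.496×10^8 = 0.3523 AU.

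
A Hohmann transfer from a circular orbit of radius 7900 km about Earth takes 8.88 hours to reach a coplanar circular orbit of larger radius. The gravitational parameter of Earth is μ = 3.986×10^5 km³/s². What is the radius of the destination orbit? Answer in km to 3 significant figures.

r₂ = 61200 km

Transfer time t = 8.88 hours = 31968 s, and t = π√(a_t³/μ).
So a_t = (μ t²/π²)^(1/3) = (3.986×10^5 × (31968)² / π²)^(1/3) = 34559 km.
Since a_t = (r₁ + r₂)/2, r₂ = 2a_t − r₁ = 2×34559 − 7900 = 61218 km.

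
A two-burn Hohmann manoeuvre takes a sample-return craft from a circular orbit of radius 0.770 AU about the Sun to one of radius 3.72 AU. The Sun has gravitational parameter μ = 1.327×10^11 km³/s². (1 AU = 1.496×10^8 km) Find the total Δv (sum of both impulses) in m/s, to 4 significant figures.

Δv = 16150 m/s

In km: r₁ = 0.770 × 1.496×10^8 = 1.15192×10^8 km; r₂ = 3.72 × 1.496×10^8 = 5.56512×10^8 km.
Semi-major axis of the transfer orbit: a_t = (1.15192×10^8 + 5.56512×10^8)/2 = 3.35852×10^8 km.
Circular speed at r₁: v₁ = √(μ/r₁) = √(1.327×10^11/1.15192×10^8) = 33.94 km/s.
Transfer-orbit speed at r₁ (vis-viva equation): v_p = √[μ(2/r₁ − 1/a_t)] = 43.69 km/s.
First burn Δv₁ = |v_p − v₁| = 9.750 km/s.
At r₂, v₂ = √(μ/r₂) = 15.4418 km/s.
Transfer-orbit speed at r₂: v_a = √[μ(2/r₂ − 1/a_t)] = 9.04348 km/s.
Second burn Δv₂ = |v₂ − v_a| = 6.398 km/s.
Total Δv = Δv₁ + Δv₂ = 16.15 km/s.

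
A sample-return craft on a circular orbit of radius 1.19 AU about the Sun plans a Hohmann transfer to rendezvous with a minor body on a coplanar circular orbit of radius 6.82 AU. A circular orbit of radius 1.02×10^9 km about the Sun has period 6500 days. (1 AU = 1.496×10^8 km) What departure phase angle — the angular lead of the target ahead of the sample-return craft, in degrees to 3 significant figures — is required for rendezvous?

From Kepler's third law T² = 4π²r³/μ at r = 1.02×10^9 km, T = 6500 days = 6500 × 86400 s = 5.616×10^8 s: μ = 4π²r³/T² = 1.32833×10^11 km³/s².
In km: r₁ = 1.19 × 1.496×10^8 = 1.78024×10^8 km; r₂ = 6.82 × 1.496×10^8 = 1.020272×10^9 km.
Semi-major axis of the transfer orbit: a_t = (1.78024×10^8 + 1.020272×10^9)/2 = 5.99148×10^8 km.
The half-period of the transfer ellipse is t = π√(a_t³/μ) = 1.2641×10^8 s.
Target angular speed ω₂ = √(μ/r₂³) = 1.1184×10^-8 rad/s.
Angle swept by the target during transfer: ω₂·t = 1.4138 rad = 81.00°.
Arrival is 180° from departure on the ellipse, so φ = 180° − 81.00° = 99.0°.

φ = 99.0°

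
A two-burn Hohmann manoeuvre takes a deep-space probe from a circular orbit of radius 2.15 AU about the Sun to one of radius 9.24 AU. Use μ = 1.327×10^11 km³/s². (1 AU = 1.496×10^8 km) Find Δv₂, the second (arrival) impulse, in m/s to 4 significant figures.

In km: r₁ = 2.15 × 1.496×10^8 = 3.2164×10^8 km; r₂ = 9.24 × 1.496×10^8 = 1.382304×10^9 km.
The Hohmann ellipse has a_t = (r₁ + r₂)/2 = 8.51972×10^8 km.
On the circular orbit at r = 1.382304×10^9 km, v_c = √(μ/r) = 9.798 km/s.
Vis-viva on the transfer ellipse at r = 1.382304×10^9 km gives v_t = √[μ(2/r − 1/a_t)] = 6.020 km/s.
Δv₂ = |v_t − v_c| = |6.020 − 9.798| = 3.778 km/s.

Δv₂ = 3778 m/s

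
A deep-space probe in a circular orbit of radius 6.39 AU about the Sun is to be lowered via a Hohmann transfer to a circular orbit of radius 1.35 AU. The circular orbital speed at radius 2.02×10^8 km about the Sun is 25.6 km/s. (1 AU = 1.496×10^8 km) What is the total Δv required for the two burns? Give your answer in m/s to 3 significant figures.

Δv = 12100 m/s

From the circular-orbit relation v² = μ/r at r = 2.02×10^8 km: μ = v²r = (25.6)² × 2.02×10^8 = 1.32383×10^11 km³/s².
In km: r₁ = 6.39 × 1.496×10^8 = 9.55944×10^8 km; r₂ = 1.35 × 1.496×10^8 = 2.0196×10^8 km.
Semi-major axis of the transfer orbit: a_t = (9.55944×10^8 + 2.0196×10^8)/2 = 5.78952×10^8 km.
At r₁ the circular-orbit speed is v₁ = √(μ/r₁) = 11.7679 km/s.
On the transfer ellipse at r₁, vis-viva gives v_a = √[μ(2/r₁ − 1/a_t)] = 6.95042 km/s.
First burn Δv₁ = |v_a − v₁| = 4.817 km/s.
At r₂, v₂ = √(μ/r₂) = 25.603 km/s.
Transfer-orbit speed at r₂: v_p = √[μ(2/r₂ − 1/a_t)] = 32.899 km/s.
Second burn Δv₂ = |v₂ − v_p| = 7.296 km/s.
Δv = Δv₁ + Δv₂ = 4.817 + 7.296 = 12.11 km/s.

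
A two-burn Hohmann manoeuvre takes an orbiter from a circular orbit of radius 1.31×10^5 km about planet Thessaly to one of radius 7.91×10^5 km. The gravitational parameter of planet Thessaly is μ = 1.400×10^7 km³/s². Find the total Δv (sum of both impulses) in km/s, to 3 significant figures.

Δv = 5.17 km/s

The Hohmann ellipse has a_t = (r₁ + r₂)/2 = 4.610×10^5 km.
At r₁ the circular-orbit speed is v₁ = √(μ/r₁) = 10.3378 km/s.
Transfer-orbit speed at r₁ (vis-viva): v_p = √[μ(2/r₁ − 1/a_t)] = 13.5415 km/s.
First burn Δv₁ = |v_p − v₁| = 3.204 km/s.
Circular speed at r₂: v₂ = √(μ/r₂) = 4.207 km/s.
Transfer-orbit speed at r₂: v_a = √[μ(2/r₂ − 1/a_t)] = 2.243 km/s.
Second burn Δv₂ = |v₂ − v_a| = 1.964 km/s.
Δv = Δv₁ + Δv₂ = 3.204 + 1.964 = 5.168 km/s.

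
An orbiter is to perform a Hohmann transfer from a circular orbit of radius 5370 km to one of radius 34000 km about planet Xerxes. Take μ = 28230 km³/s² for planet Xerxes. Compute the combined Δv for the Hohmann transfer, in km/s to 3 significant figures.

The Hohmann ellipse has a_t = (r₁ + r₂)/2 = 19685 km.
Circular speed at r₁: v₁ = √(μ/r₁) = √(28230/5370) = 2.2928 km/s.
On the transfer ellipse at r₁, v² = μ(2/r − 1/a) gives v_p = √[μ(2/r₁ − 1/a_t)] = 3.0133 km/s.
First burn Δv₁ = |v_p − v₁| = 0.7205 km/s.
At r₂, v₂ = √(μ/r₂) = 0.9112 km/s.
Transfer-orbit speed at r₂: v_a = √[μ(2/r₂ − 1/a_t)] = 0.4759 km/s.
Second burn Δv₂ = |v₂ − v_a| = 0.4353 km/s.
Total Δv = Δv₁ + Δv₂ = 1.156 km/s.

Δv = 1.16 km/s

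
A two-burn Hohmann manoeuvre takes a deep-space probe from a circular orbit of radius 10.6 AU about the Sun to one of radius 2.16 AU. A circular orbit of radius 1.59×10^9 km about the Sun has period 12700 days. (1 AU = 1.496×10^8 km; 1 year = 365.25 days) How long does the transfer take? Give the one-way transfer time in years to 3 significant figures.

From Kepler's third law T² = 4π²r³/μ at r = 1.59×10^9 km, T = 12700 days = 12700 × 86400 s = 1.09728×10^9 s: μ = 4π²r³/T² = 1.31800×10^11 km³/s².
In km: r₁ = 10.6 × 1.496×10^8 = 1.58576×10^9 km; r₂ = 2.16 × 1.496×10^8 = 3.23136×10^8 km.
The Hohmann ellipse has a_t = (r₁ + r₂)/2 = 9.54448×10^8 km.
By Kepler's third law the transfer-orbit period is T = 2π√(a_t³/μ), so t = T/2 = 2.552×10^8 s.
Converting: 2.552×10^8 s ÷ 3.15576×10^7 s/year (365.25 × 86400) = 8.09 years.

t = 8.09 years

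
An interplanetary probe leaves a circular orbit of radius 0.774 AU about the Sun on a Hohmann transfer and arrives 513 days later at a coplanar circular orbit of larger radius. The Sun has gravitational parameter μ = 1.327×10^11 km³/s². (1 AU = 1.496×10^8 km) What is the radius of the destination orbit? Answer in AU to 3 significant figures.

r₂ = 3.21 AU

In km: r₁ = 0.774 × 1.496×10^8 = 1.157904×10^8 km.
Transfer time t = 513 days = 4.43232×10^7 s, and t = π√(a_t³/μ).
So a_t = (μ t²/π²)^(1/3) = (1.327×10^11 × (4.43232×10^7)² / π²)^(1/3) = 2.9781×10^8 km.
Since a_t = (r₁ + r₂)/2, r₂ = 2a_t − r₁ = 2×2.9781×10^8 − 1.157904×10^8 = 4.798296×10^8 km.
In AU: r₂ = 4.798296×10^8 / 1.496×10^8 = 3.21 AU.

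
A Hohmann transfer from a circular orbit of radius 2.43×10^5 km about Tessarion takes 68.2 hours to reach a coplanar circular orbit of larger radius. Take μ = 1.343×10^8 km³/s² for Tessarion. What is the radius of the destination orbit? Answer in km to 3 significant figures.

Transfer time t = 68.2 hours = 2.4552×10^5 s, and t = π√(a_t³/μ).
So a_t = (μ t²/π²)^(1/3) = (1.343×10^8 × (2.4552×10^5)² / π²)^(1/3) = 9.3609×10^5 km.
Since a_t = (r₁ + r₂)/2, r₂ = 2a_t − r₁ = 2×9.3609×10^5 − 2.430×10^5 = 1.62918×10^6 km.

r₂ = 1.63×10^6 km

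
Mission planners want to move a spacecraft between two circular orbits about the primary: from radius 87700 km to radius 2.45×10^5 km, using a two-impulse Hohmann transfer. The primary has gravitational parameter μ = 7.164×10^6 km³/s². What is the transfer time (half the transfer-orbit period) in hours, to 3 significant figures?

t = 22.1 hours

The Hohmann ellipse has a_t = (r₁ + r₂)/2 = 1.6635×10^5 km.
By Kepler's third law the transfer-orbit period is T = 2π√(a_t³/μ), so t = T/2 = 79640 s.
Converting: 79640 s ÷ 3600 s/hour = 22.1 hours.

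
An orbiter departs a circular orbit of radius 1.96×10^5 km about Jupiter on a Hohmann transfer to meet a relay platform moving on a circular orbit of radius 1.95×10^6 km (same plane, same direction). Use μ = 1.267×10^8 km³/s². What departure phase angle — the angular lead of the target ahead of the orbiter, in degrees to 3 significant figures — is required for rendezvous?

φ = 107°

Semi-major axis of the transfer orbit: a_t = (1.960×10^5 + 1.950×10^6)/2 = 1.073×10^6 km.
Transfer time t = π√(a_t³/μ) = 3.1021×10^5 s.
The target's mean motion on its circular orbit is ω₂ = √(μ/r₂³) = 4.1337×10^-6 rad/s.
Angle swept by the target during transfer: ω₂·t = 1.2823 rad = 73.47°.
The orbiter traverses 180° on the transfer ellipse, so the target must lead by 180° − 73.47° = 107°.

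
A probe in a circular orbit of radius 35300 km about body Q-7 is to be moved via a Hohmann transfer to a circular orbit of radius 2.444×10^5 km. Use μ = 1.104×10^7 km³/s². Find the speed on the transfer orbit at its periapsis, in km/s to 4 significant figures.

The Hohmann ellipse has a_t = (r₁ + r₂)/2 = 1.3985×10^5 km.
At periapsis, r = 35300 km.
Vis-viva: v = √[μ(2/r − 1/a_t)] = √[1.104×10^7 × (2/35300 − 1/1.3985×10^5)] = 23.38 km/s.

v = 23.38 km/s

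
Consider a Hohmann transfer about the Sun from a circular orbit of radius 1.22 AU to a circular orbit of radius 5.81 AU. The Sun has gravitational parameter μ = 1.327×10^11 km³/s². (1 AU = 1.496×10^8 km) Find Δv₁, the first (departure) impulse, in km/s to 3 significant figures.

Δv₁ = 7.70 km/s

In km: r₁ = 1.22 × 1.496×10^8 = 1.82512×10^8 km; r₂ = 5.81 × 1.496×10^8 = 8.69176×10^8 km.
The Hohmann ellipse has a_t = (r₁ + r₂)/2 = 5.25844×10^8 km.
On the circular orbit at r = 1.82512×10^8 km, v_c = √(μ/r) = 26.964 km/s.
Transfer-orbit speed at the same r (vis-viva, a = a_t): v_t = √[μ(2/r − 1/a_t)] = 34.667 km/s.
Δv₁ = |v_t − v_c| = |34.667 − 26.964| = 7.703 km/s.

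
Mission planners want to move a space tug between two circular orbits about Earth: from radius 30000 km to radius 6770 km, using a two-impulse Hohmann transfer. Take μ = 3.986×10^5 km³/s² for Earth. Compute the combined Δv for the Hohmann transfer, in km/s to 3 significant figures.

Semi-major axis of the transfer orbit: a_t = (30000 + 6770)/2 = 18385 km.
Circular speed at r₁: v₁ = √(μ/r₁) = √(3.986×10^5/30000) = 3.645 km/s.
Transfer-orbit speed at r₁ (v² = μ(2/r − 1/a)): v_a = √[μ(2/r₁ − 1/a_t)] = 2.212 km/s.
First burn Δv₁ = |v_a − v₁| = 1.433 km/s.
Circular speed at r₂: v₂ = √(μ/r₂) = 7.673 km/s.
Transfer-orbit speed at r₂: v_p = √[μ(2/r₂ − 1/a_t)] = 9.802 km/s.
Second burn Δv₂ = |v₂ − v_p| = 2.129 km/s.
Δv = Δv₁ + Δv₂ = 1.433 + 2.129 = 3.562 km/s.

Δv = 3.56 km/s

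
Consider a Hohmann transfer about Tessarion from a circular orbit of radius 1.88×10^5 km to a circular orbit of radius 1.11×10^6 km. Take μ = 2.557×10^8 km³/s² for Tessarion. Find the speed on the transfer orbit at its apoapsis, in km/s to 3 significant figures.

v = 8.17 km/s

Semi-major axis of the transfer orbit: a_t = (1.880×10^5 + 1.110×10^6)/2 = 6.490×10^5 km.
The apoapsis of the transfer ellipse is at r = 1.110×10^6 km.
From the vis-viva equation, v = √[μ(2/r − 1/a_t)] = 8.169 km/s.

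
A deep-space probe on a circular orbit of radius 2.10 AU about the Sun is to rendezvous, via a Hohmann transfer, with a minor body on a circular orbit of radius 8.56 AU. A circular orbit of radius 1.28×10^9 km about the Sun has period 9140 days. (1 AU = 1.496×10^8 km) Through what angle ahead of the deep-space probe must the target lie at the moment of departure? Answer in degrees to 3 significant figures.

φ = 91.6°

From Kepler's third law T² = 4π²r³/μ at r = 1.28×10^9 km, T = 9140 days = 9140 × 86400 s = 7.89696×10^8 s: μ = 4π²r³/T² = 1.32761×10^11 km³/s².
In km: r₁ = 2.10 × 1.496×10^8 = 3.1416×10^8 km; r₂ = 8.56 × 1.496×10^8 = 1.280576×10^9 km.
Semi-major axis of the transfer orbit: a_t = (3.1416×10^8 + 1.280576×10^9)/2 = 7.97368×10^8 km.
Transfer time t = π√(a_t³/μ) = 1.94135×10^8 s.
Target angular speed ω₂ = √(μ/r₂³) = 7.95109×10^-9 rad/s.
Angle swept by the target during transfer: ω₂·t = 1.5436 rad = 88.44°.
The deep-space probe traverses 180° on the transfer ellipse, so the target must lead by 180° − 88.44° = 91.6°.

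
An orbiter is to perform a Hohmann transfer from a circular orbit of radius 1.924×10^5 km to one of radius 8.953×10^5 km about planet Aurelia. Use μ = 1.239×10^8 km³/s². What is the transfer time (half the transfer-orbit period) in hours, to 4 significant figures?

Semi-major axis of the transfer orbit: a_t = (1.924×10^5 + 8.953×10^5)/2 = 5.4385×10^5 km.
By Kepler's third law the transfer-orbit period is T = 2π√(a_t³/μ), so t = T/2 = 1.132×10^5 s.
Converting: 1.132×10^5 s ÷ 3600 s/hour = 31.44 hours.

t = 31.44 hours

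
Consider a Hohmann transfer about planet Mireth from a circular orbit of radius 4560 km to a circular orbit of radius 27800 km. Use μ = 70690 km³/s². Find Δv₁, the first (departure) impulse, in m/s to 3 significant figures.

Semi-major axis of the transfer orbit: a_t = (4560 + 27800)/2 = 16180 km.
On the circular orbit at r = 4560 km, v_c = √(μ/r) = 3.937 km/s.
Transfer-orbit speed at the same r (vis-viva, a = a_t): v_t = √[μ(2/r − 1/a_t)] = 5.161 km/s.
Δv₁ = |v_t − v_c| = |5.161 − 3.937| = 1.224 km/s.

Δv₁ = 1220 m/s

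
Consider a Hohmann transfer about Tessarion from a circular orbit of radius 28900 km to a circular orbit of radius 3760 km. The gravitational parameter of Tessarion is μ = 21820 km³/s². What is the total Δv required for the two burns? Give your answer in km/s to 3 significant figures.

Δv = 1.25 km/s

Transfer-ellipse semi-major axis a_t = (r₁ + r₂)/2 = (28900 + 3760)/2 = 16330 km.
Circular speed at r₁: v₁ = √(μ/r₁) = √(21820/28900) = 0.8689 km/s.
Transfer-orbit speed at r₁ (v² = μ(2/r − 1/a)): v_a = √[μ(2/r₁ − 1/a_t)] = 0.4169 km/s.
First burn Δv₁ = |v_a − v₁| = 0.4520 km/s.
At r₂, v₂ = √(μ/r₂) = 2.4090 km/s.
Transfer-orbit speed at r₂: v_p = √[μ(2/r₂ − 1/a_t)] = 3.2047 km/s.
Second burn Δv₂ = |v₂ − v_p| = 0.7957 km/s.
Total Δv = Δv₁ + Δv₂ = 1.248 km/s.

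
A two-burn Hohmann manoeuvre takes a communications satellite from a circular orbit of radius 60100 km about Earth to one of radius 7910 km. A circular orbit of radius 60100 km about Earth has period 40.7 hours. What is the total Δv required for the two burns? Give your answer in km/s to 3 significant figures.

Δv = 3.67 km/s

From Kepler's third law T² = 4π²r³/μ at r = 60100 km, T = 40.7 hours = 40.7 × 3600 s = 1.4652×10^5 s: μ = 4π²r³/T² = 3.99199×10^5 km³/s².
Transfer-ellipse semi-major axis a_t = (r₁ + r₂)/2 = (60100 + 7910)/2 = 34005 km.
Circular speed at r₁: v₁ = √(μ/r₁) = √(3.99199×10^5/60100) = 2.57726 km/s.
On the transfer ellipse at r₁, vis-viva equation gives v_a = √[μ(2/r₁ − 1/a_t)] = 1.24301 km/s.
First burn Δv₁ = |v_a − v₁| = 1.33425 km/s.
At r₂, v₂ = √(μ/r₂) = 7.1041 km/s.
Transfer-orbit speed at r₂: v_p = √[μ(2/r₂ − 1/a_t)] = 9.4444 km/s.
Second burn Δv₂ = |v₂ − v_p| = 2.34030 km/s.
Total Δv = Δv₁ + Δv₂ = 3.675 km/s.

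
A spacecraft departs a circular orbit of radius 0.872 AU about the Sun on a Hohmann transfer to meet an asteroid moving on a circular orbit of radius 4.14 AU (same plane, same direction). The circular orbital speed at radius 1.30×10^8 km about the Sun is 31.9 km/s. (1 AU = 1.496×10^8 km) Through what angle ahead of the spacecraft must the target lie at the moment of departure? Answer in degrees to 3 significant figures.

φ = 95.2°

From the circular-orbit relation v² = μ/r at r = 1.30×10^8 km: μ = v²r = (31.9)² × 1.30×10^8 = 1.32289×10^11 km³/s².
In km: r₁ = 0.872 × 1.496×10^8 = 1.304512×10^8 km; r₂ = 4.14 × 1.496×10^8 = 6.19344×10^8 km.
Transfer-ellipse semi-major axis a_t = (r₁ + r₂)/2 = (1.304512×10^8 + 6.19344×10^8)/2 = 3.748976×10^8 km.
The half-period of the transfer ellipse is t = π√(a_t³/μ) = 6.2698×10^7 s.
Target angular speed ω₂ = √(μ/r₂³) = 2.3597×10^-8 rad/s.
Angle swept by the target during transfer: ω₂·t = 1.4795 rad = 84.77°.
Arrival is 180° from departure on the ellipse, so φ = 180° − 84.77° = 95.2°.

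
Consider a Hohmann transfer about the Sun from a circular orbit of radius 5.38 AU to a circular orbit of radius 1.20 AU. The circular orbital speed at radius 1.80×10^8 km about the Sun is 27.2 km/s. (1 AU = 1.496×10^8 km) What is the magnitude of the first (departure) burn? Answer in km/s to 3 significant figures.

Δv₁ = 5.09 km/s

From the circular-orbit relation v² = μ/r at r = 1.80×10^8 km: μ = v²r = (27.2)² × 1.80×10^8 = 1.33171×10^11 km³/s².
In km: r₁ = 5.38 × 1.496×10^8 = 8.04848×10^8 km; r₂ = 1.20 × 1.496×10^8 = 1.7952×10^8 km.
Transfer-ellipse semi-major axis a_t = (r₁ + r₂)/2 = (8.04848×10^8 + 1.7952×10^8)/2 = 4.92184×10^8 km.
Circular speed at r = 8.04848×10^8 km: v_c = √(μ/r) = 12.8632 km/s.
Vis-viva on the transfer ellipse at r = 8.04848×10^8 km gives v_t = √[μ(2/r − 1/a_t)] = 7.76857 km/s.
Δv₁ = |v_t − v_c| = |7.76857 − 12.8632| = 5.095 km/s.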